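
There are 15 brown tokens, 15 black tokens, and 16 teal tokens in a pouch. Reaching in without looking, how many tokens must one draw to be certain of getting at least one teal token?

To avoid teal tokens as long as possible, exhaust the other 2 colors first.
The worst case draws every non-teal token first: 15 + 15 = 30.
The next draw is then forced to be teal, giving 30 + 1 = 31.

31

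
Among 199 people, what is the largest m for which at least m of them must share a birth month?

17

If each of the 12 months of the year held at most 16, the total would be at most 12 × 16 = 192 < 199, a contradiction.
So at least one holds ⌈199/12⌉ = 17.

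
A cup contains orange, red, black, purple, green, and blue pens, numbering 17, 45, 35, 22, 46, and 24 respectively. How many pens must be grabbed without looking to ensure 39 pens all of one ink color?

175

Treat the 6 ink colors as pigeonholes.
In the worst case we take at most 38 of each ink color, but all 17 orange, all 35 black, all 22 purple, and all 24 blue (fewer than 38), giving 17 + 38 + 35 + 22 + 38 + 24 = 174.
One more pen then forces some ink color to 39, so 174 + 1 = 175.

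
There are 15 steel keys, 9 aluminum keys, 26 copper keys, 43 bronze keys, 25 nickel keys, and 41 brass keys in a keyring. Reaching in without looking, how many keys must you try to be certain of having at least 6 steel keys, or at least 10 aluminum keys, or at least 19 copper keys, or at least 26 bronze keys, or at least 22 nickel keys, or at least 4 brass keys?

The worst case stops just short of every target: 5 steel, 9 aluminum, 18 copper, 25 bronze, 21 nickel, 3 brass — 5 + 9 + 18 + 25 + 21 + 3 = 81 keys.
One more key must push some type to its target, so 81 + 1 = 82.

82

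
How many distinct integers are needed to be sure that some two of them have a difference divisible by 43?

Two integers differ by a multiple of 43 exactly when they share a remainder mod 43.
There are 43 residue classes mod 43, so 43 integers can all lie in distinct classes.
One more integer must repeat a residue, giving a difference divisible by 43. So n = 43 + 1 = 44.

44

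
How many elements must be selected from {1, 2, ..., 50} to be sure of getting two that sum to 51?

26

Partition {1, …, 50} into 25 pairs: {1,50}, {2,49}, …, {25,26}.
Choosing 25 integers — say the integers 1 through 25 — takes one from each pair and avoids the property.
Choosing 26 forces two into the same pair by pigeonhole, and those sum to 51. So 26.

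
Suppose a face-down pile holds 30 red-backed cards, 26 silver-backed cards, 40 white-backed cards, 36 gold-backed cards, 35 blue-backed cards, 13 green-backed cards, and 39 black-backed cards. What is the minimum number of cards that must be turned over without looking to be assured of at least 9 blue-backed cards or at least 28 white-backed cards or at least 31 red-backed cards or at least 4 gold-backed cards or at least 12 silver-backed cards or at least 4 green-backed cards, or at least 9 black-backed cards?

91

Each of the 7 back colors has its own threshold; avoid all of them simultaneously.
The worst case stops just short of every target: 30 red-backed, 11 silver-backed, 27 white-backed, 3 gold-backed, 8 blue-backed, 3 green-backed, 8 black-backed — 30 + 11 + 27 + 3 + 8 + 3 + 8 = 90 cards.
One more card must push some back color to its target, so 90 + 1 = 91.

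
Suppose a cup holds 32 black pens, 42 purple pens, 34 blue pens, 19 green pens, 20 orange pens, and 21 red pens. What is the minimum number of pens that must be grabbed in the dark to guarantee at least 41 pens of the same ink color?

167

In the worst case we take at most 40 of each ink color, but all 32 black, all 34 blue, all 19 green, all 20 orange, and all 21 red (fewer than 40), giving 32 + 40 + 34 + 19 + 20 + 21 = 166.
One more pen then forces some ink color to 41, so 166 + 1 = 167.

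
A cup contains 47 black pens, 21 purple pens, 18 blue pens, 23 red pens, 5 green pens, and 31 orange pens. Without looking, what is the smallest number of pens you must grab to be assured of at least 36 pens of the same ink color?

In the worst case we take at most 35 of each ink color, but all 21 purple, all 18 blue, all 23 red, all 5 green, and all 31 orange (fewer than 35), giving 35 + 21 + 18 + 23 + 5 + 31 = 133.
One more pen then forces some ink color to 36, so 133 + 1 = 134.

134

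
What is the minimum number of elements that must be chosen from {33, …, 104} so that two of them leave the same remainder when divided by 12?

Group the integers by remainder mod 12; there are 12 residue classes, each nonempty in this range.
Choosing one from each class (12 integers) avoids any shared remainder.
One more choice must repeat a class, so two differ by a multiple of 12. Hence 12 + 1 = 13.

13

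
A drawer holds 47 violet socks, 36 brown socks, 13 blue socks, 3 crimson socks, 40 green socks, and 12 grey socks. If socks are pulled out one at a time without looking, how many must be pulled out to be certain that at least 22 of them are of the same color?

Treat the 6 colors as pigeonholes.
In the worst case we take at most 21 of each color, but all 13 blue, all 3 crimson, and all 12 grey (fewer than 21), giving 21 + 21 + 13 + 3 + 21 + 12 = 91.
One more sock then forces some color to 22, so 91 + 1 = 92.

92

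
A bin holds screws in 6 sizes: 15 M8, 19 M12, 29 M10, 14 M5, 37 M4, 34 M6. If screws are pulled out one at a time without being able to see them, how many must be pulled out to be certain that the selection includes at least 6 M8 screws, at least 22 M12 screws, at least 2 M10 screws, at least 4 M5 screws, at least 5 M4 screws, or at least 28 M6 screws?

The worst case stops just short of every target: 5 M8, all 19 M12, 1 M10, 3 M5, 4 M4, 27 M6 — 5 + 19 + 1 + 3 + 4 + 27 = 59 screws.
One more screw must push some size to its target, so 59 + 1 = 60.

60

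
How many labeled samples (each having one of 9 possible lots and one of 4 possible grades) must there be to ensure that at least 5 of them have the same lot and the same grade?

There are 9 × 4 = 36 (lot, grade) combinations acting as pigeonholes.
With 36 × 4 = 144 labeled samples we could place exactly 4 in each, with no (lot, grade) pair reaching 5.
One more forces some (lot, grade) pair to hold 5, so 144 + 1 = 145.

145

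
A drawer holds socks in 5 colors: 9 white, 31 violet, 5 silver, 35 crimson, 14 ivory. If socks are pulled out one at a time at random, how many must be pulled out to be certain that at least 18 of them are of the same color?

In the worst case we take at most 17 of each color, but all 9 white, all 5 silver, and all 14 ivory (fewer than 17), giving 9 + 17 + 5 + 17 + 14 = 62.
One more sock then forces some color to 18, so 62 + 1 = 63.

63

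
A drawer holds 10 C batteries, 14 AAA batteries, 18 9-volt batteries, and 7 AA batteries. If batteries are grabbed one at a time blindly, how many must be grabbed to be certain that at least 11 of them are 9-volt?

To avoid 9-volt batteries as long as possible, exhaust the other 3 types first.
The worst case draws every non-9-volt battery first: 10 + 14 + 7 = 31.
The next 11 draws are then forced to be 9-volt, giving 31 + 11 = 42.

42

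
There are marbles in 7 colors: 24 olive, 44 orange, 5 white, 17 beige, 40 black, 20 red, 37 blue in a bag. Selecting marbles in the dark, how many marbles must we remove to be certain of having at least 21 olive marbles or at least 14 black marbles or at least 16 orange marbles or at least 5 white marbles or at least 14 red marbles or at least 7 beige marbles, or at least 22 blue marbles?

The worst case stops just short of every target: 20 olive, 15 orange, 4 white, 6 beige, 13 black, 13 red, 21 blue — 20 + 15 + 4 + 6 + 13 + 13 + 21 = 92 marbles.
One more marble must push some color to its target, so 92 + 1 = 93.

93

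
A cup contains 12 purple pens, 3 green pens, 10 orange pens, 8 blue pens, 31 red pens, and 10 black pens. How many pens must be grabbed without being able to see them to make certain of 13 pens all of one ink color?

56

In the worst case we take at most 12 of each ink color, but all 3 green, all 10 orange, all 8 blue, and all 10 black (fewer than 12), giving 12 + 3 + 10 + 8 + 12 + 10 = 55.
One more pen then forces some ink color to 13, so 55 + 1 = 56.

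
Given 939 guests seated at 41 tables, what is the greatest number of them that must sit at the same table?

The 939 guests fall into 41 tables.
If each of the 41 tables held at most 22, the total would be at most 41 × 22 = 902 < 939, a contradiction.
So at least one holds ⌈939/41⌉ = 23.

23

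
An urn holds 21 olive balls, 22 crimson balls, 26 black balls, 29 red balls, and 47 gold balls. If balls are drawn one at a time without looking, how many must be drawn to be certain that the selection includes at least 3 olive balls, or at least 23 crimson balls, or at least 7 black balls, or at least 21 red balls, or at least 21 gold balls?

71

The worst case stops just short of every target: 2 olive, 22 crimson, 6 black, 20 red, 20 gold — 2 + 22 + 6 + 20 + 20 = 70 balls.
One more ball must push some color to its target, so 70 + 1 = 71.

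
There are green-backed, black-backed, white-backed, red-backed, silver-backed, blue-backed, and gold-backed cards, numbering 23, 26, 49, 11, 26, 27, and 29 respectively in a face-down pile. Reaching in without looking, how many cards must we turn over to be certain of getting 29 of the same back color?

170

In the worst case we take at most 28 of each back color, but all 23 green-backed, all 26 black-backed, all 11 red-backed, all 26 silver-backed, and all 27 blue-backed (fewer than 28), giving 23 + 26 + 28 + 11 + 26 + 27 + 28 = 169.
One more card then forces some back color to 29, so 169 + 1 = 170.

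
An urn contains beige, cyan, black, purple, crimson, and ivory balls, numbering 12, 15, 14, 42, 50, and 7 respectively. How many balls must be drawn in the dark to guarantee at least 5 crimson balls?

95

To avoid crimson balls as long as possible, exhaust the other 5 colors first.
The worst case draws every non-crimson ball first: 12 + 15 + 14 + 42 + 7 = 90.
The next 5 draws are then forced to be crimson, giving 90 + 5 = 95.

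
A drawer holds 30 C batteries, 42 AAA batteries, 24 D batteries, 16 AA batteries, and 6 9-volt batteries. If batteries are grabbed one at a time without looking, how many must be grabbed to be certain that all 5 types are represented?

The hardest type to obtain is 9-volt: we could draw every other battery first — 118 − 6 = 112 batteries — without a single 9-volt one.
The next draw must be 9-volt, so 112 + 1 = 113.

113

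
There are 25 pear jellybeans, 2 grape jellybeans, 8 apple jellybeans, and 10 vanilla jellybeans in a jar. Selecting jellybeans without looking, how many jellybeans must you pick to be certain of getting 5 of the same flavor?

In the worst case we take at most 4 of each flavor, but all 2 grape (fewer than 4), giving 4 + 2 + 4 + 4 = 14.
One more jellybean then forces some flavor to 5, so 14 + 1 = 15.

15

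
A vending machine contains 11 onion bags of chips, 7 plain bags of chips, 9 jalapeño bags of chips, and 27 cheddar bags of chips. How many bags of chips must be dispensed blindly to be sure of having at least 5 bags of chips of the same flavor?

Treat the 4 flavors as pigeonholes.
The worst case takes 4 bags of chips of each flavor without reaching 5 of any: 4 × 4 = 16.
The next bag of chips must bring some flavor to 5, so 16 + 1 = 17.

17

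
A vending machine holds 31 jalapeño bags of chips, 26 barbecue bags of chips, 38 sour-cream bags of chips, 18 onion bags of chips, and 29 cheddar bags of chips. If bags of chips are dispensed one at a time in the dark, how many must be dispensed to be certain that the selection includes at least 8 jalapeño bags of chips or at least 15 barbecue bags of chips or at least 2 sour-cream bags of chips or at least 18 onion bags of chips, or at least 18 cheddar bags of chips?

The worst case stops just short of every target: 7 jalapeño, 14 barbecue, 1 sour-cream, 17 onion, 17 cheddar — 7 + 14 + 1 + 17 + 17 = 56 bags of chips.
One more bag of chips must push some flavor to its target, so 56 + 1 = 57.

57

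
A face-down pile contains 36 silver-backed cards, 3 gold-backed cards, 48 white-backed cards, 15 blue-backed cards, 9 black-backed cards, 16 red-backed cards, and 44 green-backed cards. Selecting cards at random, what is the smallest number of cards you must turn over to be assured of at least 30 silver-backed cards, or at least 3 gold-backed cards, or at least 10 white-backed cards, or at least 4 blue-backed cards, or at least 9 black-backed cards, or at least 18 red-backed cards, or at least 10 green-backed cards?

The worst case stops just short of every target: 29 silver-backed, 2 gold-backed, 9 white-backed, 3 blue-backed, 8 black-backed, all 16 red-backed, 9 green-backed — 29 + 2 + 9 + 3 + 8 + 16 + 9 = 76 cards.
One more card must push some back color to its target, so 76 + 1 = 77.

77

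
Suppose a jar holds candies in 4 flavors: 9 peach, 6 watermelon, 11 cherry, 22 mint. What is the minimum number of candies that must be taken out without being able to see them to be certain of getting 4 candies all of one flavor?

13

Treat the 4 flavors as pigeonholes.
The worst case takes 3 candies of each flavor without reaching 4 of any: 4 × 3 = 12.
The next candy must bring some flavor to 4, so 12 + 1 = 13.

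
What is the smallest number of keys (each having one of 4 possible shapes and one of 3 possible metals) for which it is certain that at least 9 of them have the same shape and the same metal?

97

There are 4 × 3 = 12 (shape, metal) combinations acting as pigeonholes.
With 12 × 8 = 96 keys we could place exactly 8 in each, with no (shape, metal) pair reaching 9.
One more forces some (shape, metal) pair to hold 9, so 96 + 1 = 97.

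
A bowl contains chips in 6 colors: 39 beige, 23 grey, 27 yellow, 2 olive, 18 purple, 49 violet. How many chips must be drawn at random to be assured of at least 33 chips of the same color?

135

In the worst case we take at most 32 of each color, but all 23 grey, all 27 yellow, all 2 olive, and all 18 purple (fewer than 32), giving 32 + 23 + 27 + 2 + 18 + 32 = 134.
One more chip then forces some color to 33, so 134 + 1 = 135.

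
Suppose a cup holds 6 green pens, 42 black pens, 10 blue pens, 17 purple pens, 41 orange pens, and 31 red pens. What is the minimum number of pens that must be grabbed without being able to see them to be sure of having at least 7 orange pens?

To avoid orange pens as long as possible, exhaust the other 5 ink colors first.
The worst case draws every non-orange pen first: 6 + 42 + 10 + 17 + 31 = 106.
The next 7 draws are then forced to be orange, giving 106 + 7 = 113.

113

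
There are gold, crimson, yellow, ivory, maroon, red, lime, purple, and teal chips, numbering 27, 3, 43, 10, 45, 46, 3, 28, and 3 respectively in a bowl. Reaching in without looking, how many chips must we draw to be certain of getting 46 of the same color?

Treat the 9 colors as pigeonholes.
In the worst case we take at most 45 of each color, but all 27 gold, all 3 crimson, all 43 yellow, all 10 ivory, all 3 lime, all 28 purple, and all 3 teal (fewer than 45), giving 27 + 3 + 43 + 10 + 45 + 45 + 3 + 28 + 3 = 207.
One more chip then forces some color to 46, so 207 + 1 = 208.

208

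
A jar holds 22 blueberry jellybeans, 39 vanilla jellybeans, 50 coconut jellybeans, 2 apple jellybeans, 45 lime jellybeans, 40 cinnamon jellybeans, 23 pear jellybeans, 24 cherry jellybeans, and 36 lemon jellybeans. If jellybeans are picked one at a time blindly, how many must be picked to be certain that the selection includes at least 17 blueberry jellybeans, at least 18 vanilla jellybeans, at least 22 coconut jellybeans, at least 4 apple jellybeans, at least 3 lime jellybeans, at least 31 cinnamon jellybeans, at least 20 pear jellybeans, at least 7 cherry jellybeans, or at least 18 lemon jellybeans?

Each of the 9 flavors has its own threshold; avoid all of them simultaneously.
The worst case stops just short of every target: 16 blueberry, 17 vanilla, 21 coconut, all 2 apple, 2 lime, 30 cinnamon, 19 pear, 6 cherry, 17 lemon — 16 + 17 + 21 + 2 + 2 + 30 + 19 + 6 + 17 = 130 jellybeans.
One more jellybean must push some flavor to its target, so 130 + 1 = 131.

131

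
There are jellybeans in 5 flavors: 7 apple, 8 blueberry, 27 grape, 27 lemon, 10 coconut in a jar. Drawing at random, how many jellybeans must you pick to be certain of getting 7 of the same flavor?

The worst case takes 6 jellybeans of each flavor without reaching 7 of any: 5 × 6 = 30.
The next jellybean must bring some flavor to 7, so 30 + 1 = 31.

31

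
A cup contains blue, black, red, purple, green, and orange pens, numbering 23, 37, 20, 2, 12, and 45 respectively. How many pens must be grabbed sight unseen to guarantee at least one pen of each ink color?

The hardest ink color to obtain is purple: we could draw every other pen first — 139 − 2 = 137 pens — without a single purple one.
The next draw must be purple, so 137 + 1 = 138.

138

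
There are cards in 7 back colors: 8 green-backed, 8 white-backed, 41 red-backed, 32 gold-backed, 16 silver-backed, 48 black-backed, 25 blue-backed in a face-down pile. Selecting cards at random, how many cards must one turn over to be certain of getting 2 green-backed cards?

172

To avoid green-backed cards as long as possible, exhaust the other 6 back colors first.
The worst case draws every non-green-backed card first: 8 + 41 + 32 + 16 + 48 + 25 = 170.
The next 2 draws are then forced to be green-backed, giving 170 + 2 = 172.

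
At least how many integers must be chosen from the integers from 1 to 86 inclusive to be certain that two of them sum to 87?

Partition {1, …, 86} into 43 pairs: {1,86}, {2,85}, …, {43,44}.
Choosing 43 integers — say the integers 1 through 43 — takes one from each pair and avoids the property.
Choosing 44 forces two into the same pair by pigeonhole, and those sum to 87. So 44.

44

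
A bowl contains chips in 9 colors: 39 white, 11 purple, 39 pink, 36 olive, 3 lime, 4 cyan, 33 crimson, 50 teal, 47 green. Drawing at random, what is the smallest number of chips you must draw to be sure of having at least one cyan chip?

The worst case draws every non-cyan chip first: 39 + 11 + 39 + 36 + 3 + 33 + 50 + 47 = 258.
The next draw is then forced to be cyan, giving 258 + 1 = 259.

259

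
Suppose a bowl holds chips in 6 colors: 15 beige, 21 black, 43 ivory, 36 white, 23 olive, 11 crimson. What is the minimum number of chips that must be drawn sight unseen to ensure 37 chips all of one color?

143

In the worst case we take at most 36 of each color, but all 15 beige, all 21 black, all 23 olive, and all 11 crimson (fewer than 36), giving 15 + 21 + 36 + 36 + 23 + 11 = 142.
One more chip then forces some color to 37, so 142 + 1 = 143.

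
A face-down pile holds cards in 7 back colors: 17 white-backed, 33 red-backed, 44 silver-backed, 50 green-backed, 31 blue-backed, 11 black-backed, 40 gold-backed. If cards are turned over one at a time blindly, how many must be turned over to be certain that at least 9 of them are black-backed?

The worst case draws every non-black-backed card first: 17 + 33 + 44 + 50 + 31 + 40 = 215.
The next 9 draws are then forced to be black-backed, giving 215 + 9 = 224.

224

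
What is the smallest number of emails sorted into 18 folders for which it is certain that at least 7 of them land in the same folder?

109

There are 18 folders acting as pigeonholes.
With 18 × 6 = 108 emails we could place exactly 6 in each, with no class reaching 7.
One more forces some class to hold 7, so 108 + 1 = 109.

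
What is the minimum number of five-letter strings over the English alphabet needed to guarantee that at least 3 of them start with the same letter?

There are 26 possible first letters acting as pigeonholes.
With 26 × 2 = 52 five-letter strings over the English alphabet we could place exactly 2 in each, with no class reaching 3.
One more forces some class to hold 3, so 52 + 1 = 53.

53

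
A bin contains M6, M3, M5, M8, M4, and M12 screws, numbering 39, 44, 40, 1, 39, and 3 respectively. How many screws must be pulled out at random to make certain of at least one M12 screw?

164

The worst case draws every non-M12 screw first: 39 + 44 + 40 + 1 + 39 = 163.
The next draw is then forced to be M12, giving 163 + 1 = 164.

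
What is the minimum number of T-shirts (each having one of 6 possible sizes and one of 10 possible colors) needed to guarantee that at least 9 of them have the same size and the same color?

There are 6 × 10 = 60 (size, color) combinations acting as pigeonholes.
With 60 × 8 = 480 T-shirts we could place exactly 8 in each, with no (size, color) pair reaching 9.
One more forces some (size, color) pair to hold 9, so 480 + 1 = 481.

481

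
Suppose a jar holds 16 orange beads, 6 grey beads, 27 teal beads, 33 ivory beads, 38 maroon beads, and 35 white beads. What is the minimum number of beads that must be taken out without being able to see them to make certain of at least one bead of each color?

150

The hardest color to obtain is grey: we could draw every other bead first — 155 − 6 = 149 beads — without a single grey one.
The next draw must be grey, so 149 + 1 = 150.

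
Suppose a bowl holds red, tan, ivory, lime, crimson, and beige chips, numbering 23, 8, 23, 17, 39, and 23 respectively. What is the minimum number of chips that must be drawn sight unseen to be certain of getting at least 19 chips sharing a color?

Treat the 6 colors as pigeonholes.
In the worst case we take at most 18 of each color, but all 8 tan and all 17 lime (fewer than 18), giving 18 + 8 + 18 + 17 + 18 + 18 = 97.
One more chip then forces some color to 19, so 97 + 1 = 98.

98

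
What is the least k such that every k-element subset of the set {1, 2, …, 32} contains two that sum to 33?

Partition {1, …, 32} into 16 pairs: {1,32}, {2,31}, …, {16,17}.
Choosing 16 integers — say the integers 1 through 16 — takes one from each pair and avoids the property.
Choosing 17 forces two into the same pair by pigeonhole, and those sum to 33. So 17.

17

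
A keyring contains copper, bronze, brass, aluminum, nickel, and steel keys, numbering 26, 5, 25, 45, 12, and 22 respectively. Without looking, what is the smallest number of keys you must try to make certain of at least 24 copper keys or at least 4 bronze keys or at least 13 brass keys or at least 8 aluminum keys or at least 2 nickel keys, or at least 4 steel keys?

The worst case stops just short of every target: 23 copper, 3 bronze, 12 brass, 7 aluminum, 1 nickel, 3 steel — 23 + 3 + 12 + 7 + 1 + 3 = 49 keys.
One more key must push some type to its target, so 49 + 1 = 50.

50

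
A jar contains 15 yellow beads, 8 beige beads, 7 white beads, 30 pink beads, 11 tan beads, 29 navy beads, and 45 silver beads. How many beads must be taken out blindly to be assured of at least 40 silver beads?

140

The worst case draws every non-silver bead first: 15 + 8 + 7 + 30 + 11 + 29 = 100.
The next 40 draws are then forced to be silver, giving 100 + 40 = 140.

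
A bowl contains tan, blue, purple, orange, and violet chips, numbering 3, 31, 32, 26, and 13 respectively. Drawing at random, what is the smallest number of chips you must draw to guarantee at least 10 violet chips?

The worst case draws every non-violet chip first: 3 + 31 + 32 + 26 = 92.
The next 10 draws are then forced to be violet, giving 92 + 10 = 102.

102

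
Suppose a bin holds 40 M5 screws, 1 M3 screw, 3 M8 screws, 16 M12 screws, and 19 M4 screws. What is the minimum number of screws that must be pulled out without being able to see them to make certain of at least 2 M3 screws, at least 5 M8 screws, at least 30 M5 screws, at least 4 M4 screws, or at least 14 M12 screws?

50

Each of the 5 sizes has its own threshold; avoid all of them simultaneously.
The worst case stops just short of every target: 29 M5, 1 M3, all 3 M8, 13 M12, 3 M4 — 29 + 1 + 3 + 13 + 3 = 49 screws.
One more screw must push some size to its target, so 49 + 1 = 50.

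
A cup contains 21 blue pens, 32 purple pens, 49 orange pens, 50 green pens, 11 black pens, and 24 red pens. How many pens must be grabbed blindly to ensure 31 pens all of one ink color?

147

In the worst case we take at most 30 of each ink color, but all 21 blue, all 11 black, and all 24 red (fewer than 30), giving 21 + 30 + 30 + 30 + 11 + 24 = 146.
One more pen then forces some ink color to 31, so 146 + 1 = 147.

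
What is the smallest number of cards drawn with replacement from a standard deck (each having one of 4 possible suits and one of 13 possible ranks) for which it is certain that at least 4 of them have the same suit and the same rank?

157

There are 4 × 13 = 52 (suit, rank) combinations acting as pigeonholes.
With 52 × 3 = 156 cards drawn with replacement from a standard deck we could place exactly 3 in each, with no (suit, rank) pair reaching 4.
One more forces some (suit, rank) pair to hold 4, so 156 + 1 = 157.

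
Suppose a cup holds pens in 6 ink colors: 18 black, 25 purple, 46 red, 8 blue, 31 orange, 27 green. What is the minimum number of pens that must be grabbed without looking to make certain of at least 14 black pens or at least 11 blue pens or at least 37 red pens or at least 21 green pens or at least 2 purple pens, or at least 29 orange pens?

Each of the 6 ink colors has its own threshold; avoid all of them simultaneously.
The worst case stops just short of every target: 13 black, 1 purple, 36 red, all 8 blue, 28 orange, 20 green — 13 + 1 + 36 + 8 + 28 + 20 = 106 pens.
One more pen must push some ink color to its target, so 106 + 1 = 107.

107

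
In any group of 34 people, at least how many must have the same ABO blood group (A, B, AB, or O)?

There are 4 ABO blood groups, which serve as the pigeonholes.
If each of the 4 ABO blood groups held at most 8, the total would be at most 4 × 8 = 32 < 34, a contradiction.
So at least one holds ⌈34/4⌉ = 9.

9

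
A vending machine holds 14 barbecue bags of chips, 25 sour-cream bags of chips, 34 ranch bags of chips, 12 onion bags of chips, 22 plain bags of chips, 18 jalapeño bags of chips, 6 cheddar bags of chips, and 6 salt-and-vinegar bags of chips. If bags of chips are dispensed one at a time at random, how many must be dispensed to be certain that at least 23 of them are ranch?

The worst case draws every non-ranch bag of chips first: 14 + 25 + 12 + 22 + 18 + 6 + 6 = 103.
The next 23 draws are then forced to be ranch, giving 103 + 23 = 126.

126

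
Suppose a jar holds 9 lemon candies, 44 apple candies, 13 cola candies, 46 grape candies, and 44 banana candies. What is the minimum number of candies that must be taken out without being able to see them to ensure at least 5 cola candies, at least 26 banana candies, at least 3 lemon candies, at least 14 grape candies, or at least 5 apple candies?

49

The worst case stops just short of every target: 2 lemon, 4 apple, 4 cola, 13 grape, 25 banana — 2 + 4 + 4 + 13 + 25 = 48 candies.
One more candy must push some flavor to its target, so 48 + 1 = 49.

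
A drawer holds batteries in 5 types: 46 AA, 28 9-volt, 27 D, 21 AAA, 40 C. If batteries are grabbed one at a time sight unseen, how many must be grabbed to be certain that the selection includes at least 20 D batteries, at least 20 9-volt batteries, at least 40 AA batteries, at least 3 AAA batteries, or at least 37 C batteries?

The worst case stops just short of every target: 39 AA, 19 9-volt, 19 D, 2 AAA, 36 C — 39 + 19 + 19 + 2 + 36 = 115 batteries.
One more battery must push some type to its target, so 115 + 1 = 116.

116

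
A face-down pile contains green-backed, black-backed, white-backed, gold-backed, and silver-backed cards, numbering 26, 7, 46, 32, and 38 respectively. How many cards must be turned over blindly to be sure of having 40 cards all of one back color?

143

Treat the 5 back colors as pigeonholes.
In the worst case we take at most 39 of each back color, but all 26 green-backed, all 7 black-backed, all 32 gold-backed, and all 38 silver-backed (fewer than 39), giving 26 + 7 + 39 + 32 + 38 = 142.
One more card then forces some back color to 40, so 142 + 1 = 143.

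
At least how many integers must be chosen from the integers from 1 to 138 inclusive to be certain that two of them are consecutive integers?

Partition {1, …, 138} into 69 pairs: {1,2}, {3,4}, …, {137,138}.
Choosing 69 integers — say the 69 even numbers 2, 4, …, 138 — takes one from each pair and avoids the property.
Choosing 70 forces two into the same pair by pigeonhole, and those are consecutive. So 70.

70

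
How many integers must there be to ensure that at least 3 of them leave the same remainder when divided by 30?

There are 30 residue classes modulo 30 acting as pigeonholes.
With 30 × 2 = 60 integers we could place exactly 2 in each, with no class reaching 3.
One more forces some class to hold 3, so 60 + 1 = 61.

61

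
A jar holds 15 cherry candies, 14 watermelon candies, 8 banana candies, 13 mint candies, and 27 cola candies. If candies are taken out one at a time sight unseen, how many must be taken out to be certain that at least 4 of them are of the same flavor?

16

Treat the 5 flavors as pigeonholes.
The worst case takes 3 candies of each flavor without reaching 4 of any: 5 × 3 = 15.
The next candy must bring some flavor to 4, so 15 + 1 = 16.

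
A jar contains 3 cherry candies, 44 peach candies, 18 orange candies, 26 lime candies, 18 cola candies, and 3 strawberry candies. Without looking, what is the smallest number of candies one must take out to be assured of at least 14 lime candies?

100

To avoid lime candies as long as possible, exhaust the other 5 flavors first.
The worst case draws every non-lime candy first: 3 + 44 + 18 + 18 + 3 = 86.
The next 14 draws are then forced to be lime, giving 86 + 14 = 100.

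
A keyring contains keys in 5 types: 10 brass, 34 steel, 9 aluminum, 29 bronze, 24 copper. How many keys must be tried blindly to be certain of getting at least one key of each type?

The hardest type to obtain is aluminum: we could draw every other key first — 106 − 9 = 97 keys — without a single aluminum one.
The next draw must be aluminum, so 97 + 1 = 98.

98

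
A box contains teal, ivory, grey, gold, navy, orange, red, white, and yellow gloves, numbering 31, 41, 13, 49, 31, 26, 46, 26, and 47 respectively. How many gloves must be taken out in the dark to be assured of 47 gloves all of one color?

In the worst case we take at most 46 of each color, but all 31 teal, all 41 ivory, all 13 grey, all 31 navy, all 26 orange, and all 26 white (fewer than 46), giving 31 + 41 + 13 + 46 + 31 + 26 + 46 + 26 + 46 = 306.
One more glove then forces some color to 47, so 306 + 1 = 307.

307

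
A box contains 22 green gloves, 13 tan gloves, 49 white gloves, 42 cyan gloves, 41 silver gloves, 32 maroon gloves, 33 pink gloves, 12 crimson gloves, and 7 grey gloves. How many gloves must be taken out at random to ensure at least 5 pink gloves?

To avoid pink gloves as long as possible, exhaust the other 8 colors first.
The worst case draws every non-pink glove first: 22 + 13 + 49 + 42 + 41 + 32 + 12 + 7 = 218.
The next 5 draws are then forced to be pink, giving 218 + 5 = 223.

223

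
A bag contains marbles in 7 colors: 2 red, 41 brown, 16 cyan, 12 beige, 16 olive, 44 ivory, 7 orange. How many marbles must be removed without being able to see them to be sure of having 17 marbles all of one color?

In the worst case we take at most 16 of each color, but all 2 red, all 12 beige, and all 7 orange (fewer than 16), giving 2 + 16 + 16 + 12 + 16 + 16 + 7 = 85.
One more marble then forces some color to 17, so 85 + 1 = 86.

86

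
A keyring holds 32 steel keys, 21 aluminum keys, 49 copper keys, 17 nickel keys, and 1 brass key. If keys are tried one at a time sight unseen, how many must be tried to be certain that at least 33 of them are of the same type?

In the worst case we take at most 32 of each type, but all 21 aluminum, all 17 nickel, and all 1 brass (fewer than 32), giving 32 + 21 + 32 + 17 + 1 = 103.
One more key then forces some type to 33, so 103 + 1 = 104.

104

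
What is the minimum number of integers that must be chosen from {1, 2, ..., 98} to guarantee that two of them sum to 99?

50

Partition {1, …, 98} into 49 pairs: {1,98}, {2,97}, …, {49,50}.
Choosing 49 integers — say the integers 1 through 49 — takes one from each pair and avoids the property.
Choosing 50 forces two into the same pair by pigeonhole, and those sum to 99. So 50.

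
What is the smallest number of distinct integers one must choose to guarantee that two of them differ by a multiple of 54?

Two integers differ by a multiple of 54 exactly when they share a remainder mod 54.
There are 54 residue classes mod 54, so 54 integers can all lie in distinct classes.
One more integer must repeat a residue, giving a difference divisible by 54. So n = 54 + 1 = 55.

55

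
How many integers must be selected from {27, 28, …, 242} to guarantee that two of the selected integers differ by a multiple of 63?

64

Group the integers by remainder mod 63; there are 63 residue classes, each nonempty in this range.
Choosing one from each class (63 integers) avoids any shared remainder.
One more choice must repeat a class, so two differ by a multiple of 63. Hence 63 + 1 = 64.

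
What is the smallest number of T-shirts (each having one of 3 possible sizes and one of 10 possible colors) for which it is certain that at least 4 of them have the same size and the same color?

91

There are 3 × 10 = 30 (size, color) combinations acting as pigeonholes.
With 30 × 3 = 90 T-shirts we could place exactly 3 in each, with no (size, color) pair reaching 4.
One more forces some (size, color) pair to hold 4, so 90 + 1 = 91.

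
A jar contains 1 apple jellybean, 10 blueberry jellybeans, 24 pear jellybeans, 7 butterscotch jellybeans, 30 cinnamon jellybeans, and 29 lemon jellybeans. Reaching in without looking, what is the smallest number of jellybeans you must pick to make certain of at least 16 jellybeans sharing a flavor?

64

Treat the 6 flavors as pigeonholes.
In the worst case we take at most 15 of each flavor, but all 1 apple, all 10 blueberry, and all 7 butterscotch (fewer than 15), giving 1 + 10 + 15 + 7 + 15 + 15 = 63.
One more jellybean then forces some flavor to 16, so 63 + 1 = 64.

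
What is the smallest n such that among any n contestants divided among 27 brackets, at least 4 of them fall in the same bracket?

There are 27 brackets acting as pigeonholes.
With 27 × 3 = 81 contestants we could place exactly 3 in each, with no class reaching 4.
One more forces some class to hold 4, so 81 + 1 = 82.

82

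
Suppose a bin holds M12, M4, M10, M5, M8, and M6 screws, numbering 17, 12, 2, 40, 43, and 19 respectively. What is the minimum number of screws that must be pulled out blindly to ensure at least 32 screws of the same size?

113

Treat the 6 sizes as pigeonholes.
In the worst case we take at most 31 of each size, but all 17 M12, all 12 M4, all 2 M10, and all 19 M6 (fewer than 31), giving 17 + 12 + 2 + 31 + 31 + 19 = 112.
One more screw then forces some size to 32, so 112 + 1 = 113.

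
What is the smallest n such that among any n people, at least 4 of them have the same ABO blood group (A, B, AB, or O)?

There are 4 ABO blood groups acting as pigeonholes.
With 4 × 3 = 12 people we could place exactly 3 in each, with no class reaching 4.
One more forces some class to hold 4, so 12 + 1 = 13.

13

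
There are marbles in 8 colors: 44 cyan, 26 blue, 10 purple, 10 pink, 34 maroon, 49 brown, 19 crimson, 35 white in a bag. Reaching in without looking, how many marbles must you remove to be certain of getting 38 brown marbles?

216

To avoid brown marbles as long as possible, exhaust the other 7 colors first.
The worst case draws every non-brown marble first: 44 + 26 + 10 + 10 + 34 + 19 + 35 = 178.
The next 38 draws are then forced to be brown, giving 178 + 38 = 216.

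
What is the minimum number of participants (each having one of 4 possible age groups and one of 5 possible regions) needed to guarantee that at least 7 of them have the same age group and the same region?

121

There are 4 × 5 = 20 (age group, region) combinations acting as pigeonholes.
With 20 × 6 = 120 participants we could place exactly 6 in each, with no (age group, region) pair reaching 7.
One more forces some (age group, region) pair to hold 7, so 120 + 1 = 121.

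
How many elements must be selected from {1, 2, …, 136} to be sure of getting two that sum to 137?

69

Partition {1, …, 136} into 68 pairs: {1,136}, {2,135}, …, {68,69}.
Choosing 68 integers — say the integers 1 through 68 — takes one from each pair and avoids the property.
Choosing 69 forces two into the same pair by pigeonhole, and those sum to 137. So 69.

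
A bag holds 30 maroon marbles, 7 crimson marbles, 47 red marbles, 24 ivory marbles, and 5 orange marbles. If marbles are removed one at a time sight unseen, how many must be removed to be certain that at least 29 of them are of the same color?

In the worst case we take at most 28 of each color, but all 7 crimson, all 24 ivory, and all 5 orange (fewer than 28), giving 28 + 7 + 28 + 24 + 5 = 92.
One more marble then forces some color to 29, so 92 + 1 = 93.

93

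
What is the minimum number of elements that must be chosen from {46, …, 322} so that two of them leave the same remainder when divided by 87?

88

Group the integers by remainder mod 87; there are 87 residue classes, each nonempty in this range.
Choosing one from each class (87 integers) avoids any shared remainder.
One more choice must repeat a class, so two differ by a multiple of 87. Hence 87 + 1 = 88.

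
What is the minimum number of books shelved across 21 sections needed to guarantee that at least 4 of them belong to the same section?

64

There are 21 sections acting as pigeonholes.
With 21 × 3 = 63 books we could place exactly 3 in each, with no class reaching 4.
One more forces some class to hold 4, so 63 + 1 = 64.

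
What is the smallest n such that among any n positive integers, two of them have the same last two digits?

101

There are 100 possible two-digit endings acting as pigeonholes.
With 100 positive integers we could place one in each, avoiding any repeat.
One more forces some class to hold 2, so 100 + 1 = 101.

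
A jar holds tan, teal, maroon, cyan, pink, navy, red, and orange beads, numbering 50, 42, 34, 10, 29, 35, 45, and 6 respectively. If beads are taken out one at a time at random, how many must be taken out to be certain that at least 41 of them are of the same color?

In the worst case we take at most 40 of each color, but all 34 maroon, all 10 cyan, all 29 pink, all 35 navy, and all 6 orange (fewer than 40), giving 40 + 40 + 34 + 10 + 29 + 35 + 40 + 6 = 234.
One more bead then forces some color to 41, so 234 + 1 = 235.

235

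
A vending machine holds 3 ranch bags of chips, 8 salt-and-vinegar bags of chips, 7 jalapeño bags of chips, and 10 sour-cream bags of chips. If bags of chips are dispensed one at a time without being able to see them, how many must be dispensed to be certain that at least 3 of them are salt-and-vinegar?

23

The worst case draws every non-salt-and-vinegar bag of chips first: 3 + 7 + 10 = 20.
The next 3 draws are then forced to be salt-and-vinegar, giving 20 + 3 = 23.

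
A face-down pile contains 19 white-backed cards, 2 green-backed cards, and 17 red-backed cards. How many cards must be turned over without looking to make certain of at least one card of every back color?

37

The hardest back color to obtain is green-backed: we could draw every other card first — 38 − 2 = 36 cards — without a single green-backed one.
The next draw must be green-backed, so 36 + 1 = 37.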